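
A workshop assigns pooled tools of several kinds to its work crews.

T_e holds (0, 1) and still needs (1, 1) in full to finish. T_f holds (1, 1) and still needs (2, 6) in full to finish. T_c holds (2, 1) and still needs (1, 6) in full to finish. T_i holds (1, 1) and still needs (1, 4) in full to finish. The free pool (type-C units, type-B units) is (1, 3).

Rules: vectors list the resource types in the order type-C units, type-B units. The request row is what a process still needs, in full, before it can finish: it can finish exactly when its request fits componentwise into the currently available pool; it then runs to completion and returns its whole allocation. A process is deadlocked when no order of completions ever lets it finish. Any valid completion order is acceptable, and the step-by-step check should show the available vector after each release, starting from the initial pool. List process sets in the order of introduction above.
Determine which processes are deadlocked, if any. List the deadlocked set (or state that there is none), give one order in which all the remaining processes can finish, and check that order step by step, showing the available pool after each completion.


Deadlocked set: T_f and T_c.
Key observation: once T_e, T_i finish, the pool peaks at (2, 5) — and every remaining process still needs more type-B units than that.
One completion order for the rest: T_e, T_i. Verifying each step:
  pool = (1, 3)
  run T_e (needs (1, 1), free (1, 3)); after release of (0, 1) the pool is (1, 4)
  run T_i (needs (1, 4), free (1, 4)); after release of (1, 1) the pool is (2, 5)
The blocked processes can never fit:
  blocked: T_f wants (2, 6), pool (2, 5) — not enough type-B units
  blocked: T_c wants (1, 6), pool (2, 5) — not enough type-B units


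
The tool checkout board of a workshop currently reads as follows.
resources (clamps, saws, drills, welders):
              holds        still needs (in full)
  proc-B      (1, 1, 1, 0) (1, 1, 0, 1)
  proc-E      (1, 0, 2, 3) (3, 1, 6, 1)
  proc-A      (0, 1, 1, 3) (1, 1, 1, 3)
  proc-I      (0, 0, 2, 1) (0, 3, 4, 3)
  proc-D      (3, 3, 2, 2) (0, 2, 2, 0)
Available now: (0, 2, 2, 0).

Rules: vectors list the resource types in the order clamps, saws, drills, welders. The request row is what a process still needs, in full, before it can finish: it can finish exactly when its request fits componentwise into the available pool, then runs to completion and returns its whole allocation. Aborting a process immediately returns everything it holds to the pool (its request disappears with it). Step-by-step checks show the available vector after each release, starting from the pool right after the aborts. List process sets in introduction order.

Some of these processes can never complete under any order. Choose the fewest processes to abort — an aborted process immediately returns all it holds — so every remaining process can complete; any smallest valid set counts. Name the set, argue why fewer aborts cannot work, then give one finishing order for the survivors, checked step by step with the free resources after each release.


The answer: abort proc-A.
Key observation: proc-I had no path to completion before; after the abort of proc-A ((0, 1, 1, 3) returned), step 2 is where it fits.
Why nothing smaller works: aborting no one leaves the state deadlocked as given.
Survivors finish in the order: proc-D, proc-I, proc-B, proc-E. Step-by-step check (pool after the aborts first):
  pool = (0, 3, 3, 3)
  run proc-D (needs (0, 2, 2, 0), free (0, 3, 3, 3)); after release of (3, 3, 2, 2) the pool is (3, 6, 5, 5)
  run proc-I (needs (0, 3, 4, 3), free (3, 6, 5, 5)); after release of (0, 0, 2, 1) the pool is (3, 6, 7, 6)
  run proc-B (needs (1, 1, 0, 1), free (3, 6, 7, 6)); after release of (1, 1, 1, 0) the pool is (4, 7, 8, 6)
  run proc-E (needs (3, 1, 6, 1), free (4, 7, 8, 6)); after release of (1, 0, 2, 3) the pool is (5, 7, 10, 9)


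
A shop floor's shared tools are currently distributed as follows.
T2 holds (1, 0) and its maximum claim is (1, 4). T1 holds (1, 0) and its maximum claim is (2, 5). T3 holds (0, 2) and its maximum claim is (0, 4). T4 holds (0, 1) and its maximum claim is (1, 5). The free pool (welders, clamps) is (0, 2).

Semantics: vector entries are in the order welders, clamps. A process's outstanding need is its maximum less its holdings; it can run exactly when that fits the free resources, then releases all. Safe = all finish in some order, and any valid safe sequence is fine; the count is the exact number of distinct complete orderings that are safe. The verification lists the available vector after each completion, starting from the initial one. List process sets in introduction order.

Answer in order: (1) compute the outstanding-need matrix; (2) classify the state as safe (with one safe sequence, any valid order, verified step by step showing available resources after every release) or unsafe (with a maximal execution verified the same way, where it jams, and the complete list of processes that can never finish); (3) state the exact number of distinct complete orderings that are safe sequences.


(1) Outstanding need per process (order welders, clamps):
  T2: (0, 4)
  T1: (1, 5)
  T3: (0, 2)
  T4: (1, 4)
(2) The state is SAFE; one workable sequence: T3, T2, T4, T1.
Key observation: the first exact fit in this order is T3 — it needs (0, 2) with (0, 2) free, meeting a requested resource to the last unit.
Walking it through:
  pool = (0, 2)
  T3: need (0, 2) fits (0, 2); releases (0, 2), pool now (0, 4)
  T2: need (0, 4) fits (0, 4); releases (1, 0), pool now (1, 4)
  T4: need (1, 4) fits (1, 4); releases (0, 1), pool now (1, 5)
  T1: need (1, 5) fits (1, 5); releases (1, 0), pool now (2, 5)
(3) Precisely 1 of the possible complete orderings is a safe sequence.


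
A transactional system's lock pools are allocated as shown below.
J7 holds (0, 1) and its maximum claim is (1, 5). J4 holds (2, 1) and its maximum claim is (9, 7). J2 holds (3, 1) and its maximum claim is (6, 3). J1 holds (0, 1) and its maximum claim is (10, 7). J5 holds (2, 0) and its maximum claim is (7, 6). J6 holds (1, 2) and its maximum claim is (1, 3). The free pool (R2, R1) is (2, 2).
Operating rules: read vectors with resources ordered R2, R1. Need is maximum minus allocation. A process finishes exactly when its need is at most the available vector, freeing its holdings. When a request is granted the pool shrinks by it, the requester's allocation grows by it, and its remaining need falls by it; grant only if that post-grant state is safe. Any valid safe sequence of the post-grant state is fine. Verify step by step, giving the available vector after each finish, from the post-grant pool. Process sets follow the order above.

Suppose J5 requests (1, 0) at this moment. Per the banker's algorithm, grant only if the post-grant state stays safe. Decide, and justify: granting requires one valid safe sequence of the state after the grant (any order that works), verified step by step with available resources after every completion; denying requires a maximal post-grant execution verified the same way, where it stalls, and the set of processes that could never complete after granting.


DENY — the pretend-granted state is unsafe.
Key observation: J6, J7 can finish, but then (2, 5) is all there is, and the blocked group's R2 demands exceed it.
Pretend the grant happened; the run J6, J7 goes as far as possible. Step-by-step check:
  pool = (1, 2)
  run J6 (needs (0, 1), free (1, 2)); after release of (1, 2) the pool is (2, 4)
  run J7 (needs (1, 4), free (2, 4)); after release of (0, 1) the pool is (2, 5)
  J4 cannot run: need (7, 6) vs free (2, 5) (insufficient R2 and R1)
  J2 cannot run: need (3, 2) vs free (2, 5) (insufficient R2)
  J1 cannot run: need (10, 6) vs free (2, 5) (insufficient R2 and R1)
  J5 cannot run: need (4, 6) vs free (2, 5) (insufficient R2 and R1)
Had the request been granted, J4, J2, J1 and J5 could never finish.


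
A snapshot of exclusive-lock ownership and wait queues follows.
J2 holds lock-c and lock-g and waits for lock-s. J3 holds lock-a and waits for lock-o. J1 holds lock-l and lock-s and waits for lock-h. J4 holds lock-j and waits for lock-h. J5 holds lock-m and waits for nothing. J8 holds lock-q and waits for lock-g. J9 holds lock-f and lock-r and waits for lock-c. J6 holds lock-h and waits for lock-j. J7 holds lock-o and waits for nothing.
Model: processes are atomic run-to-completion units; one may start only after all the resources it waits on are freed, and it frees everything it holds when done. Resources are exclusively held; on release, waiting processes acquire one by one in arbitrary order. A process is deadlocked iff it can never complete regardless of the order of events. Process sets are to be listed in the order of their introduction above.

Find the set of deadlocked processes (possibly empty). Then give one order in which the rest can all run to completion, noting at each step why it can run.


Deadlocked set: J2, J1, J4, J8, J9 and J6.
Key observation: J6 -> J4 -> J6 is a circular wait — nothing in it can go first; J2, J1, J8 and J9 wait into the deadlock from upstream.
One completion order for the rest: J7, J5, J3.
Walking it through:
  J7 waits on nothing -> runs at once and releases lock-o
  J5 waits on nothing -> runs at once and releases lock-m
  run J3 (all its waits — lock-o — are resolved); releases lock-a


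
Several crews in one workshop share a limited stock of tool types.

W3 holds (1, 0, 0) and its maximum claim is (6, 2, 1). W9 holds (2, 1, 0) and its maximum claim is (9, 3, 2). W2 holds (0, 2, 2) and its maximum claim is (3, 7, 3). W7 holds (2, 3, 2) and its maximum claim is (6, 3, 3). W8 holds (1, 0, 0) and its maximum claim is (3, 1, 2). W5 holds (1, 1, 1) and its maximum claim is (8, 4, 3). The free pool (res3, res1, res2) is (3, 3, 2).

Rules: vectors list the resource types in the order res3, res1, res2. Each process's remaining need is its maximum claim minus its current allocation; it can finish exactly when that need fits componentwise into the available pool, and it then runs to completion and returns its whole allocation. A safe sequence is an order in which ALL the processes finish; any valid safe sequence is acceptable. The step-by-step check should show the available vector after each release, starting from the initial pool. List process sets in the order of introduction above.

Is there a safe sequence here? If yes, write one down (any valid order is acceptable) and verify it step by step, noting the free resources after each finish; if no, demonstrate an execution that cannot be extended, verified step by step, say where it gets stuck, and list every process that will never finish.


SAFE — a valid safe sequence is W8, W7, W3, W9, W5, W2.
Key observation: the first exact fit in this order is W8 — it needs (2, 1, 2) with (3, 3, 2) free, meeting a requested resource to the last unit.
Step-by-step check:
  pool = (3, 3, 2)
  run W8 (needs (2, 1, 2), free (3, 3, 2)); after release of (1, 0, 0) the pool is (4, 3, 2)
  run W7 (needs (4, 0, 1), free (4, 3, 2)); after release of (2, 3, 2) the pool is (6, 6, 4)
  run W3 (needs (5, 2, 1), free (6, 6, 4)); after release of (1, 0, 0) the pool is (7, 6, 4)
  run W9 (needs (7, 2, 2), free (7, 6, 4)); after release of (2, 1, 0) the pool is (9, 7, 4)
  run W5 (needs (7, 3, 2), free (9, 7, 4)); after release of (1, 1, 1) the pool is (10, 8, 5)
  run W2 (needs (3, 5, 1), free (10, 8, 5)); after release of (0, 2, 2) the pool is (10, 10, 7)


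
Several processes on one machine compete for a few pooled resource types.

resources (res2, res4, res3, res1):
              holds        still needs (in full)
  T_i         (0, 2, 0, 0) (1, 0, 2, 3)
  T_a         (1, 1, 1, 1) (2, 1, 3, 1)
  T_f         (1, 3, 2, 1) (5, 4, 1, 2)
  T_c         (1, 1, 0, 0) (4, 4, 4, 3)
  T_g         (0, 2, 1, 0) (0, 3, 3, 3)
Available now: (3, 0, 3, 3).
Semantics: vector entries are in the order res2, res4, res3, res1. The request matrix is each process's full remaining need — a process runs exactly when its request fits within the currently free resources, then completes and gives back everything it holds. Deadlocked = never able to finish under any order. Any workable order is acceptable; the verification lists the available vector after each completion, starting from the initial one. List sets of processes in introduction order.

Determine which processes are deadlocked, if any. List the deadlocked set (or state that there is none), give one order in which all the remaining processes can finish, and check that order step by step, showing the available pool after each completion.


No process is deadlocked.
Key observation: the pool covers T_i at once, and every later process fits after earlier releases.
The rest can finish in the order T_i, T_a, T_g, T_c, T_f. Step-by-step check:
  pool = (3, 0, 3, 3)
  T_i: need (1, 0, 2, 3) fits (3, 0, 3, 3); releases (0, 2, 0, 0), pool now (3, 2, 3, 3)
  T_a: need (2, 1, 3, 1) fits (3, 2, 3, 3); releases (1, 1, 1, 1), pool now (4, 3, 4, 4)
  T_g: need (0, 3, 3, 3) fits (4, 3, 4, 4); releases (0, 2, 1, 0), pool now (4, 5, 5, 4)
  T_c: need (4, 4, 4, 3) fits (4, 5, 5, 4); releases (1, 1, 0, 0), pool now (5, 6, 5, 4)
  T_f: need (5, 4, 1, 2) fits (5, 6, 5, 4); releases (1, 3, 2, 1), pool now (6, 9, 7, 5)


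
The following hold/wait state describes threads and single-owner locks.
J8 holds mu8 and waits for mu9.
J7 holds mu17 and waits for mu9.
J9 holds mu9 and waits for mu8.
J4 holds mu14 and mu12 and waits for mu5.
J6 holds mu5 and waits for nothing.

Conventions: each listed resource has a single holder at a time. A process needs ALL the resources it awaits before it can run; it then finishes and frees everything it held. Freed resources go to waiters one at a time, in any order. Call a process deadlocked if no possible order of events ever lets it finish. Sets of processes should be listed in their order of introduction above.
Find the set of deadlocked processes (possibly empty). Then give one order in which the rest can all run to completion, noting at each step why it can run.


Deadlocked set: J8, J7 and J9.
Key observation: the waits loop around J8 -> J9 -> J8 with no way out; J7 waits into the deadlock from upstream.
The rest can finish in the order J6, J4.
Check, step by step:
  J6: no waits; runs immediately, freeing mu5
  run J4 (all its waits — mu5 — are resolved); releases mu14 and mu12


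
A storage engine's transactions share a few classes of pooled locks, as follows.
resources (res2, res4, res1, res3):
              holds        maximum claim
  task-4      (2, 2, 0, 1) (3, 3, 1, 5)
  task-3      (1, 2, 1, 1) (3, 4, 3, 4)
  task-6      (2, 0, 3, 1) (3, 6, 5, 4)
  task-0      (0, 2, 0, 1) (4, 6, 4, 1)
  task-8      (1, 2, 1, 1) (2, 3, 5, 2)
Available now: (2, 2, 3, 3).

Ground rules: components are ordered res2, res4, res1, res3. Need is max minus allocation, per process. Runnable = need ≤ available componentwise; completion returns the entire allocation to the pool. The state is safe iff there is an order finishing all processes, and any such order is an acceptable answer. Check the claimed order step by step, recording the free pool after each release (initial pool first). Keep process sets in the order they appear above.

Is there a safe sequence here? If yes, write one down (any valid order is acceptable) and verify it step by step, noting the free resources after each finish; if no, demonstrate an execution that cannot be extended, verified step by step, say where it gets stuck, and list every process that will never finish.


SAFE — a valid safe sequence is task-3, task-4, task-8, task-6, task-0.
Key observation: the first exact fit in this order is task-3 — it needs (2, 2, 2, 3) with (2, 2, 3, 3) free, meeting a requested resource to the last unit.
Step-by-step check:
  pool = (2, 2, 3, 3)
  task-3 needs (2, 2, 2, 3) <= (2, 2, 3, 3) -> finishes; pool += (1, 2, 1, 1) = (3, 4, 4, 4)
  task-4 needs (1, 1, 1, 4) <= (3, 4, 4, 4) -> finishes; pool += (2, 2, 0, 1) = (5, 6, 4, 5)
  task-8 needs (1, 1, 4, 1) <= (5, 6, 4, 5) -> finishes; pool += (1, 2, 1, 1) = (6, 8, 5, 6)
  task-6 needs (1, 6, 2, 3) <= (6, 8, 5, 6) -> finishes; pool += (2, 0, 3, 1) = (8, 8, 8, 7)
  task-0 needs (4, 4, 4, 0) <= (8, 8, 8, 7) -> finishes; pool += (0, 2, 0, 1) = (8, 10, 8, 8)


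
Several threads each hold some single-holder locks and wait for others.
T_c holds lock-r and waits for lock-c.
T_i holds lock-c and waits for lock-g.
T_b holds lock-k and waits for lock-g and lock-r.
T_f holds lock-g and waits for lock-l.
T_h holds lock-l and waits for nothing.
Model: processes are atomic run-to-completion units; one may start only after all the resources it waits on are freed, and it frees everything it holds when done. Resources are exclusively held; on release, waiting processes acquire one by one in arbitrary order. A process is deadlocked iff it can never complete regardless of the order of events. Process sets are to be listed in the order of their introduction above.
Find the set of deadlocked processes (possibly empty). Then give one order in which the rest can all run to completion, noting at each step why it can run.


No process is deadlocked.
Key observation: the wait graph is acyclic; completion cascades from the unblocked processes through everyone else.
One completion order for the rest: T_h, T_f, T_i, T_c, T_b.
Step-by-step check:
  T_h waits on nothing -> runs at once and releases lock-l
  T_f waits on lock-l — all released -> runs and releases lock-g
  T_i waits on lock-g — all released -> runs and releases lock-c
  T_c waits on lock-c — all released -> runs and releases lock-r
  T_b waits on lock-g and lock-r — all released -> runs and releases lock-k


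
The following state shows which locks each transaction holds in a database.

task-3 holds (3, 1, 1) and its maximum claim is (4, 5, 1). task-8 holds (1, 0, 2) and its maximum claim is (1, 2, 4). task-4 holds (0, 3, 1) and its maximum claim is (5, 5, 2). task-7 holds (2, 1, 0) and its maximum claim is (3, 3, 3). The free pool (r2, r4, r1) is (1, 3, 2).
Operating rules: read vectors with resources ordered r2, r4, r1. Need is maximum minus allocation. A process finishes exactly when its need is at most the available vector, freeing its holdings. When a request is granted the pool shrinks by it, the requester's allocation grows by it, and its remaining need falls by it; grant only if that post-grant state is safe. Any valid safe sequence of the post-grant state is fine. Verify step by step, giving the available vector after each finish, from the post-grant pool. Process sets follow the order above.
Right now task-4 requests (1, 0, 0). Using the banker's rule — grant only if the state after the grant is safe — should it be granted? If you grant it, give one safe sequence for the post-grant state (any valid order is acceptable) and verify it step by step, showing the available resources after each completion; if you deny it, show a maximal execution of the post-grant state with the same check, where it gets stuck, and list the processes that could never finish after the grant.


GRANT — the state after the grant stays safe, e.g. via task-8, task-7, task-3, task-4.
Key observation: with (0, 3, 2) left after the transfer, task-8 can run at once — the state stays safe.
Verifying the post-grant state step by step:
  pool = (0, 3, 2)
  task-8: need (0, 2, 2) fits (0, 3, 2); releases (1, 0, 2), pool now (1, 3, 4)
  task-7: need (1, 2, 3) fits (1, 3, 4); releases (2, 1, 0), pool now (3, 4, 4)
  task-3: need (1, 4, 0) fits (3, 4, 4); releases (3, 1, 1), pool now (6, 5, 5)
  task-4: need (4, 2, 1) fits (6, 5, 5); releases (1, 3, 1), pool now (7, 8, 6)


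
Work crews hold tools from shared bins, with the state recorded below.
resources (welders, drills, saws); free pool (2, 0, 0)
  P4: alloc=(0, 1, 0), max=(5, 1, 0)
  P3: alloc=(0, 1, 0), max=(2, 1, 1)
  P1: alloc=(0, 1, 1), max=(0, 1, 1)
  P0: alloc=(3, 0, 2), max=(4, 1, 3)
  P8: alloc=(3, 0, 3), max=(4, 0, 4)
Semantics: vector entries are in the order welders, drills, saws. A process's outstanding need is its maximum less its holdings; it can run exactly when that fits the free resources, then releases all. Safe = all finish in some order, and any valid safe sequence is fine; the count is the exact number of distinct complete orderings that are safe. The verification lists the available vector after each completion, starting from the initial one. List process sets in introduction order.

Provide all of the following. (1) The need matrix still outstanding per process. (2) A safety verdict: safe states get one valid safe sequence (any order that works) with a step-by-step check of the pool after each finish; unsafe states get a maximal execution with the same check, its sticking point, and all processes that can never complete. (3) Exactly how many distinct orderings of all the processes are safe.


(1) Outstanding need per process (order welders, drills, saws):
  P4: (5, 0, 0)
  P3: (2, 0, 1)
  P1: (0, 0, 0)
  P0: (1, 1, 1)
  P8: (1, 0, 1)
(2) SAFE — a valid safe sequence is P1, P0, P3, P4, P8.
Key observation: the first exact fit in this order is P0 — it needs (1, 1, 1) with (2, 1, 1) free, meeting a requested resource to the last unit.
Step-by-step check:
  pool = (2, 0, 0)
  P1 needs (0, 0, 0) <= (2, 0, 0) -> finishes; pool += (0, 1, 1) = (2, 1, 1)
  P0 needs (1, 1, 1) <= (2, 1, 1) -> finishes; pool += (3, 0, 2) = (5, 1, 3)
  P3 needs (2, 0, 1) <= (5, 1, 3) -> finishes; pool += (0, 1, 0) = (5, 2, 3)
  P4 needs (5, 0, 0) <= (5, 2, 3) -> finishes; pool += (0, 1, 0) = (5, 3, 3)
  P8 needs (1, 0, 1) <= (5, 3, 3) -> finishes; pool += (3, 0, 3) = (8, 3, 6)
(3) Exactly 16 of the possible complete orderings are safe sequences.


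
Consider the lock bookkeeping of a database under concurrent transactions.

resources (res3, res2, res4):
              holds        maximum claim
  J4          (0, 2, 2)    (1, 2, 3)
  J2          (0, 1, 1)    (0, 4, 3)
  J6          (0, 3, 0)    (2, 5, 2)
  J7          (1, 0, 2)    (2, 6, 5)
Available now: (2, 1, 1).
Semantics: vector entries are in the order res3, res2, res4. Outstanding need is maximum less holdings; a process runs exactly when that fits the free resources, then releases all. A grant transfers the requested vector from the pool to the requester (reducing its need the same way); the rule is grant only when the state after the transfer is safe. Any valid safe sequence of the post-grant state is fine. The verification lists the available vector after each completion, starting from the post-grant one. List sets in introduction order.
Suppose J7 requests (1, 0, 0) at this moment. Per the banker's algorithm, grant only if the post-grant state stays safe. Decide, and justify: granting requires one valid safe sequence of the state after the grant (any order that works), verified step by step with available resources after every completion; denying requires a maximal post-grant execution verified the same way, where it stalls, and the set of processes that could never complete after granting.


DENY: after the grant no complete ordering would exist.
Key observation: after J4, J2 the pool peaks at (1, 4, 4), and each blocked process is short somewhere: J6 on res3; J7 on res2.
After a pretend grant, a maximal execution: J4, J2 — then nothing else fits. Step-by-step check:
  pool = (1, 1, 1)
  J4 needs (1, 0, 1) <= (1, 1, 1) -> finishes; pool += (0, 2, 2) = (1, 3, 3)
  J2 needs (0, 3, 2) <= (1, 3, 3) -> finishes; pool += (0, 1, 1) = (1, 4, 4)
  J6 cannot run: need (2, 2, 2) vs free (1, 4, 4) (insufficient res3)
  J7 cannot run: need (0, 6, 3) vs free (1, 4, 4) (insufficient res2)
Post-grant, the permanently blocked set is J6 and J7.


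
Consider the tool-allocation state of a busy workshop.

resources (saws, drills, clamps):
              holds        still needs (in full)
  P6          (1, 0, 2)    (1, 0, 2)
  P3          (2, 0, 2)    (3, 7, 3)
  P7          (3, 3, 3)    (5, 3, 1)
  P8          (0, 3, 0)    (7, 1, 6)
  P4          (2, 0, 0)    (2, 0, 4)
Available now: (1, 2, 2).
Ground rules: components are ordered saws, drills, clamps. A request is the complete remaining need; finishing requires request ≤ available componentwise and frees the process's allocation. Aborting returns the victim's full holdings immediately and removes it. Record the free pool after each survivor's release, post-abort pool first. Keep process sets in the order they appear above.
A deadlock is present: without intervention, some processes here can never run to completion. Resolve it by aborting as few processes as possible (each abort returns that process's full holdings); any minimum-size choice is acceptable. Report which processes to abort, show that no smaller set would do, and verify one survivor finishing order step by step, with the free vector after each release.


Minimum abort set: P7.
Key observation: P8 was stuck for good until P7 gave back (3, 3, 3); in the order shown it finishes at step 3.
No smaller set exists: with zero aborts the deadlock remains.
One survivor order: P6, P4, P8, P3. Verifying each step (post-abort pool first):
  pool = (4, 5, 5)
  P6: need (1, 0, 2) fits (4, 5, 5); releases (1, 0, 2), pool now (5, 5, 7)
  P4: need (2, 0, 4) fits (5, 5, 7); releases (2, 0, 0), pool now (7, 5, 7)
  P8: need (7, 1, 6) fits (7, 5, 7); releases (0, 3, 0), pool now (7, 8, 7)
  P3: need (3, 7, 3) fits (7, 8, 7); releases (2, 0, 2), pool now (9, 8, 9)


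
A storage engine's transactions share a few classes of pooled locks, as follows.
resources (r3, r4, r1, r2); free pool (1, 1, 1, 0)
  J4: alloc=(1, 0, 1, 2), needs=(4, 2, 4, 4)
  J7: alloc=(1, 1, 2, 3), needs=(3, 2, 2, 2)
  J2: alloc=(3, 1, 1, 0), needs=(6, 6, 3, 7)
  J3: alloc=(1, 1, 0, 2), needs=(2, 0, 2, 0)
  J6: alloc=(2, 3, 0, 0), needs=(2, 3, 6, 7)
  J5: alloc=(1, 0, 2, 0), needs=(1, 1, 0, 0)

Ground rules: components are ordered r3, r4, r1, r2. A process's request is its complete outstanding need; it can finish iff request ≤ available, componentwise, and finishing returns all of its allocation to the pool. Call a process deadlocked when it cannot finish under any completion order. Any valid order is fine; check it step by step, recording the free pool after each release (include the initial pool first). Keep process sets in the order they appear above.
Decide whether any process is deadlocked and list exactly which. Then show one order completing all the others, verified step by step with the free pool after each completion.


Nothing here is deadlocked.
Key observation: J5 fits the free pool immediately, and its release cascades until everyone finishes.
The rest can finish in the order J5, J3, J7, J4, J6, J2. Check, step by step:
  pool = (1, 1, 1, 0)
  J5: need (1, 1, 0, 0) fits (1, 1, 1, 0); releases (1, 0, 2, 0), pool now (2, 1, 3, 0)
  J3: need (2, 0, 2, 0) fits (2, 1, 3, 0); releases (1, 1, 0, 2), pool now (3, 2, 3, 2)
  J7: need (3, 2, 2, 2) fits (3, 2, 3, 2); releases (1, 1, 2, 3), pool now (4, 3, 5, 5)
  J4: need (4, 2, 4, 4) fits (4, 3, 5, 5); releases (1, 0, 1, 2), pool now (5, 3, 6, 7)
  J6: need (2, 3, 6, 7) fits (5, 3, 6, 7); releases (2, 3, 0, 0), pool now (7, 6, 6, 7)
  J2: need (6, 6, 3, 7) fits (7, 6, 6, 7); releases (3, 1, 1, 0), pool now (10, 7, 7, 7)


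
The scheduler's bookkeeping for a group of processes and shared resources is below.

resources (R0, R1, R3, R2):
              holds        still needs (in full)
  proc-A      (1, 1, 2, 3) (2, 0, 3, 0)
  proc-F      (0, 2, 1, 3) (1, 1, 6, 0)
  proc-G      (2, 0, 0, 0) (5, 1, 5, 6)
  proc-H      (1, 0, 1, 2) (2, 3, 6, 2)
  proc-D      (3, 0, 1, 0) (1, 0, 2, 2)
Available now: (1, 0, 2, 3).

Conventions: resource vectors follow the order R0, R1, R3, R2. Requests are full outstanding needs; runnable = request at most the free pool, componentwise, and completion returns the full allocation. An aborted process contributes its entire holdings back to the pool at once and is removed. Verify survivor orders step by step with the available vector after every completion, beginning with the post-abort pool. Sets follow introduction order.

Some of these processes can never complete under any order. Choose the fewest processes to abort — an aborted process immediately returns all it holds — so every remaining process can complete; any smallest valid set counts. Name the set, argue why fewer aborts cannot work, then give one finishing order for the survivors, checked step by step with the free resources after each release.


Minimum abort set: proc-H.
Key observation: no ordering could ever have run proc-F before the abort of proc-H; with (1, 0, 1, 2) back in the pool it fits at step 4.
No smaller set exists: with zero aborts the deadlock remains.
Survivors finish in the order: proc-D, proc-A, proc-G, proc-F. Verifying each step (pool after the aborts first):
  pool = (2, 0, 3, 5)
  run proc-D (needs (1, 0, 2, 2), free (2, 0, 3, 5)); after release of (3, 0, 1, 0) the pool is (5, 0, 4, 5)
  run proc-A (needs (2, 0, 3, 0), free (5, 0, 4, 5)); after release of (1, 1, 2, 3) the pool is (6, 1, 6, 8)
  run proc-G (needs (5, 1, 5, 6), free (6, 1, 6, 8)); after release of (2, 0, 0, 0) the pool is (8, 1, 6, 8)
  run proc-F (needs (1, 1, 6, 0), free (8, 1, 6, 8)); after release of (0, 2, 1, 3) the pool is (8, 3, 7, 11)


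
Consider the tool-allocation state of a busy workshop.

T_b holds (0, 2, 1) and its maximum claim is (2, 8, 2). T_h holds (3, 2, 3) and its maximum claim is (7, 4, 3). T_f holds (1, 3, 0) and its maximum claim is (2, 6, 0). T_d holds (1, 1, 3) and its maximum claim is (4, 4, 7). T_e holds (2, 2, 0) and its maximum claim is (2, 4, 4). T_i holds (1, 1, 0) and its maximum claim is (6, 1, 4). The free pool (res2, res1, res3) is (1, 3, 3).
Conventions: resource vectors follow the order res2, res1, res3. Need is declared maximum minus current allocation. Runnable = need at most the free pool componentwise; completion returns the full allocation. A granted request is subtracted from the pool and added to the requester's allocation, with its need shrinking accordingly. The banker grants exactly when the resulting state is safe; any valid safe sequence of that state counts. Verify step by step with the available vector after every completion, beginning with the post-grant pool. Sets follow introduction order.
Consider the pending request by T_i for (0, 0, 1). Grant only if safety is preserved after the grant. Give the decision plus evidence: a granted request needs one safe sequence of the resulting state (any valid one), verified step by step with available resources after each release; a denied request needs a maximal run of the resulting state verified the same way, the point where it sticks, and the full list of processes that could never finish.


DENY: after the grant no complete ordering would exist.
Key observation: after T_f, T_b the pool peaks at (2, 8, 3), and each blocked process is short somewhere: T_h on res2; T_d on res2, res3; T_e on res3; T_i on res2.
After a pretend grant, a maximal execution: T_f, T_b — then nothing else fits. Walking it through:
  pool = (1, 3, 2)
  run T_f (needs (1, 3, 0), free (1, 3, 2)); after release of (1, 3, 0) the pool is (2, 6, 2)
  run T_b (needs (2, 6, 1), free (2, 6, 2)); after release of (0, 2, 1) the pool is (2, 8, 3)
  T_h still needs (4, 2, 0) but only (2, 8, 3) is free — short on res2
  T_d still needs (3, 3, 4) but only (2, 8, 3) is free — short on res2 and res3
  T_e still needs (0, 2, 4) but only (2, 8, 3) is free — short on res3
  T_i still needs (5, 0, 3) but only (2, 8, 3) is free — short on res2
Processes that could never finish after the grant: T_h, T_d, T_e and T_i.


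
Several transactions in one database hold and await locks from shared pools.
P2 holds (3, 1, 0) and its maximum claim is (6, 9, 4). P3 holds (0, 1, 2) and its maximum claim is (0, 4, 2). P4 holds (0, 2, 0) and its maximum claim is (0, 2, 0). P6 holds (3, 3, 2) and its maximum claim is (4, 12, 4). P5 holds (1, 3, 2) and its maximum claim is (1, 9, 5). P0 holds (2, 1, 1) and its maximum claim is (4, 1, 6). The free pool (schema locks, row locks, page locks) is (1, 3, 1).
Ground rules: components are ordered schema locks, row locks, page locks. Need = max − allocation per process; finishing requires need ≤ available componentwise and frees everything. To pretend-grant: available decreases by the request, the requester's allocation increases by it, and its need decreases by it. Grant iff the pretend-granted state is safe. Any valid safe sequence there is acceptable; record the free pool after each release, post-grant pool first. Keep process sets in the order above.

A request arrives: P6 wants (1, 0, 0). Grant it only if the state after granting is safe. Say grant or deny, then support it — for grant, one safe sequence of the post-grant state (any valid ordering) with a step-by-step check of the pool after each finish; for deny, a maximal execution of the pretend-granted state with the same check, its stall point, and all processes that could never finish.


GRANT: granting preserves safety; a valid post-grant sequence is P3, P4, P5, P6, P2, P0.
Key observation: even at the reduced pool (0, 3, 1), P3 fits immediately, so safety survives the grant.
Check on the post-grant state, step by step:
  pool = (0, 3, 1)
  run P3 (needs (0, 3, 0), free (0, 3, 1)); after release of (0, 1, 2) the pool is (0, 4, 3)
  run P4 (needs (0, 0, 0), free (0, 4, 3)); after release of (0, 2, 0) the pool is (0, 6, 3)
  run P5 (needs (0, 6, 3), free (0, 6, 3)); after release of (1, 3, 2) the pool is (1, 9, 5)
  run P6 (needs (0, 9, 2), free (1, 9, 5)); after release of (4, 3, 2) the pool is (5, 12, 7)
  run P2 (needs (3, 8, 4), free (5, 12, 7)); after release of (3, 1, 0) the pool is (8, 13, 7)
  run P0 (needs (2, 0, 5), free (8, 13, 7)); after release of (2, 1, 1) the pool is (10, 14, 8)


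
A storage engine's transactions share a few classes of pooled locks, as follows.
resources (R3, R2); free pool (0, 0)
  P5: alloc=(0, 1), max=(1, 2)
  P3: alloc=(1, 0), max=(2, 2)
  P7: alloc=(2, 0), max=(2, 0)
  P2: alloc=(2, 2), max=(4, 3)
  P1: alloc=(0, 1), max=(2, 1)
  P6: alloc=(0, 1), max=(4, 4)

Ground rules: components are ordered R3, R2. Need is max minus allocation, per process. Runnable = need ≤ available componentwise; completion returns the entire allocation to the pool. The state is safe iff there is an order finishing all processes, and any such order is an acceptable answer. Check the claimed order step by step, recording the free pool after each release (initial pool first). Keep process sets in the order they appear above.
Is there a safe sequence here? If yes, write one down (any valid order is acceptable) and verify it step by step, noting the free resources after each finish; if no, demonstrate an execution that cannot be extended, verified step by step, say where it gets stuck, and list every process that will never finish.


SAFE. One safe sequence: P7, P1, P2, P6, P3, P5.
Key observation: P1 marks the first exact bind of the order: its need (2, 0) fits the free (2, 0) with zero slack on a requested resource.
Walking it through:
  pool = (0, 0)
  run P7 (needs (0, 0), free (0, 0)); after release of (2, 0) the pool is (2, 0)
  run P1 (needs (2, 0), free (2, 0)); after release of (0, 1) the pool is (2, 1)
  run P2 (needs (2, 1), free (2, 1)); after release of (2, 2) the pool is (4, 3)
  run P6 (needs (4, 3), free (4, 3)); after release of (0, 1) the pool is (4, 4)
  run P3 (needs (1, 2), free (4, 4)); after release of (1, 0) the pool is (5, 4)
  run P5 (needs (1, 1), free (5, 4)); after release of (0, 1) the pool is (5, 5)


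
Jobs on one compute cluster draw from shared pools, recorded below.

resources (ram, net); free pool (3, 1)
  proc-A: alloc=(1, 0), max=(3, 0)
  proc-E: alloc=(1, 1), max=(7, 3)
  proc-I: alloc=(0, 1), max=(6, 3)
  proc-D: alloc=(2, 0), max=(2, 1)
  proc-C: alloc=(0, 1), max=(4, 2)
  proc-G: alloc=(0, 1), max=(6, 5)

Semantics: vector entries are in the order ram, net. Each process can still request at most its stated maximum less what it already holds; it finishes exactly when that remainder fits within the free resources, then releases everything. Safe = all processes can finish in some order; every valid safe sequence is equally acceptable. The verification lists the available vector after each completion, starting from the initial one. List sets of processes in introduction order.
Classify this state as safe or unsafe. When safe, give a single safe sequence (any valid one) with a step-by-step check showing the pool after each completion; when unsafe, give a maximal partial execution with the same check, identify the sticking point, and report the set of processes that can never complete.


SAFE. One safe sequence: proc-D, proc-C, proc-A, proc-E, proc-I, proc-G.
Key observation: reading the order forward, proc-D is the first process whose need (0, 1) meets the free pool (3, 1) exactly on a resource it requests.
Step-by-step check:
  pool = (3, 1)
  proc-D: need (0, 1) fits (3, 1); releases (2, 0), pool now (5, 1)
  proc-C: need (4, 1) fits (5, 1); releases (0, 1), pool now (5, 2)
  proc-A: need (2, 0) fits (5, 2); releases (1, 0), pool now (6, 2)
  proc-E: need (6, 2) fits (6, 2); releases (1, 1), pool now (7, 3)
  proc-I: need (6, 2) fits (7, 3); releases (0, 1), pool now (7, 4)
  proc-G: need (6, 4) fits (7, 4); releases (0, 1), pool now (7, 5)


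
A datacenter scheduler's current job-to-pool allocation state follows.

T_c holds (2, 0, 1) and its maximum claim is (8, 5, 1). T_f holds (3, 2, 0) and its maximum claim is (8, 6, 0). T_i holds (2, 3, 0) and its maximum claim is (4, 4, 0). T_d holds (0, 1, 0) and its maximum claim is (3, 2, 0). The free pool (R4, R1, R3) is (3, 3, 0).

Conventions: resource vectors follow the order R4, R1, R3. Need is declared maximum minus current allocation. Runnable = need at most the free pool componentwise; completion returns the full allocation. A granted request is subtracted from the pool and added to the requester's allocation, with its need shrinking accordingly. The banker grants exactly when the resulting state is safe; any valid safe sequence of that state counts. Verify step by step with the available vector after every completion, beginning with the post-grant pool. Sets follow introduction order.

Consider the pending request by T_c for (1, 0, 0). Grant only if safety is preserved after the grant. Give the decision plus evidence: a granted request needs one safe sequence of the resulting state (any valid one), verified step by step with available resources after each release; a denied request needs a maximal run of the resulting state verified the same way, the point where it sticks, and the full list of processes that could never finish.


DENY. Granting would leave the state unsafe.
Key observation: R4 is the bottleneck — with T_i, T_d done the pool holds (4, 7, 0), short of every remaining need.
On the post-grant state, T_i, T_d is a maximal run — nothing extends it. Check, step by step:
  pool = (2, 3, 0)
  T_i needs (2, 1, 0) <= (2, 3, 0) -> finishes; pool += (2, 3, 0) = (4, 6, 0)
  T_d needs (3, 1, 0) <= (4, 6, 0) -> finishes; pool += (0, 1, 0) = (4, 7, 0)
  T_c cannot run: need (5, 5, 0) vs free (4, 7, 0) (insufficient R4)
  T_f cannot run: need (5, 4, 0) vs free (4, 7, 0) (insufficient R4)
Post-grant, the permanently blocked set is T_c and T_f.


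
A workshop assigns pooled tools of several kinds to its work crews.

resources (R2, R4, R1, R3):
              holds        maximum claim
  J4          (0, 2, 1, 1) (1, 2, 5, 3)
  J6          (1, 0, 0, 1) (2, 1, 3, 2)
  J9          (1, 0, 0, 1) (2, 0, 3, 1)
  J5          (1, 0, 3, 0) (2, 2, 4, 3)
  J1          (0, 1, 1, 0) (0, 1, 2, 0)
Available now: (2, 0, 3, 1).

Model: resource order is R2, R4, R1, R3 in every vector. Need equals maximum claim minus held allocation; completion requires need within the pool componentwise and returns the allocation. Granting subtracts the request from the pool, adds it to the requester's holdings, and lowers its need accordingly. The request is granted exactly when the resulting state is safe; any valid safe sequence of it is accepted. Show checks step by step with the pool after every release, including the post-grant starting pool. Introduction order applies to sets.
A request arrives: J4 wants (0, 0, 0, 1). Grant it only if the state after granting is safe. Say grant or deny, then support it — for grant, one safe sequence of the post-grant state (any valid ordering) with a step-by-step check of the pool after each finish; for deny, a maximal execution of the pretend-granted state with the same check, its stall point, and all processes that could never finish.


GRANT: granting preserves safety; a valid post-grant sequence is J1, J9, J4, J6, J5.
Key observation: granting shrinks the pool to (2, 0, 3, 0), yet J1 still fits and the chain goes through.
Step-by-step check of the post-grant state:
  pool = (2, 0, 3, 0)
  run J1 (needs (0, 0, 1, 0), free (2, 0, 3, 0)); after release of (0, 1, 1, 0) the pool is (2, 1, 4, 0)
  run J9 (needs (1, 0, 3, 0), free (2, 1, 4, 0)); after release of (1, 0, 0, 1) the pool is (3, 1, 4, 1)
  run J4 (needs (1, 0, 4, 1), free (3, 1, 4, 1)); after release of (0, 2, 1, 2) the pool is (3, 3, 5, 3)
  run J6 (needs (1, 1, 3, 1), free (3, 3, 5, 3)); after release of (1, 0, 0, 1) the pool is (4, 3, 5, 4)
  run J5 (needs (1, 2, 1, 3), free (4, 3, 5, 4)); after release of (1, 0, 3, 0) the pool is (5, 3, 8, 4)
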